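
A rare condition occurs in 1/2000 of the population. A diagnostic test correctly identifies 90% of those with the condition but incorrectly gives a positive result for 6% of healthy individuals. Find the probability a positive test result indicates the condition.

Let D = the rare event, + = positive/flagged.
P(D) = 1/2000
P(+|D) = 90/100 = 9/10
P(+|D') = 6/100 = 3/50
P(+) = P(+|D)P(D) + P(+|D')P(D')
     = \frac{9}{10} × \frac{1}{2000} + \frac{3}{50} × \frac{1999}{2000}
     = \frac{3021}{50000}
P(D|+) = P(+|D)P(D)/P(+) = \frac{15}{2014}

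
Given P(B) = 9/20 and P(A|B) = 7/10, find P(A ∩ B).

By definition, P(A|B) = P(A ∩ B) / P(B)
So P(A ∩ B) = P(A|B) × P(B)
= 7/10 × 9/20
= 63/200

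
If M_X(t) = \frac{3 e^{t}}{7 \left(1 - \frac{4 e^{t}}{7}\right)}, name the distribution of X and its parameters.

The MGF M(t) = \frac{3 e^{t}}{7 \left(1 - \frac{4 e^{t}}{7}\right)} is the standard form for the Geometric distribution.
Comparing with the known MGF formula identifies: Geometric(p=3/7), X = trial number of first success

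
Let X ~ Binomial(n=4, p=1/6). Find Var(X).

For X ~ Binomial(n=4, p=1/6):
Var(X) = \frac{5}{9}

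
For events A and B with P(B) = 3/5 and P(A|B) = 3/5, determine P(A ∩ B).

By definition, P(A|B) = P(A ∩ B) / P(B)
So P(A ∩ B) = P(A|B) × P(B)
= 3/5 × 3/5
= 9/25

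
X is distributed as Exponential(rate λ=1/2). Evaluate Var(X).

For X ~ Exponential(rate λ=1/2):
Var(X) = 4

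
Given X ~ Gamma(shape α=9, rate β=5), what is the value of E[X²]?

Using the identity E[X²] = Var(X) + (E[X])²:
E[X] = \frac{9}{5}
Var(X) = \frac{9}{25}
E[X²] = \frac{9}{25} + (\frac{9}{5})²
= \frac{18}{5}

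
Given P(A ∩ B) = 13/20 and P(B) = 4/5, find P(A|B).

P(A|B) = P(A ∩ B) / P(B)
= (13/20) / (4/5)
= 13/16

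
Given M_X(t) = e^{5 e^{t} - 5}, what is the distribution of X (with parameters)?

The MGF M(t) = e^{5 e^{t} - 5} is the standard form for the Poisson distribution.
Comparing with the known MGF formula identifies: Poisson(λ=5)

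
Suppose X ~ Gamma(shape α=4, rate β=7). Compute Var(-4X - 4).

For X ~ Gamma(shape α=4, rate β=7):
Var(X) = \frac{4}{49}
Var(-4X - 4) = (-4)² × Var(X) = 16 × \frac{4}{49} = \frac{64}{49}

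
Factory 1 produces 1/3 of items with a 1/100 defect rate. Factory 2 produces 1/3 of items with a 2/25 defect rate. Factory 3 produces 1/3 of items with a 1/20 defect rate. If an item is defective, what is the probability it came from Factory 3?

Using Bayes' theorem:
P(F1) = 1/3, P(D|F1) = 1/100
P(F2) = 1/3, P(D|F2) = 2/25
P(F3) = 1/3, P(D|F3) = 1/20
P(D) = P(D|F1)P(F1) + P(D|F2)P(F2) + P(D|F3)P(F3)
     = \frac{7}{150}
P(F3|D) = P(D|F3)P(F3) / P(D)
= \frac{5}{14}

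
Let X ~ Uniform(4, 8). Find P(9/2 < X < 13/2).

P(9/2 < X < 13/2) = ∫_{9/2}^{13/2} f(x) dx
where f(x) = \frac{1}{4}
= \frac{1}{2}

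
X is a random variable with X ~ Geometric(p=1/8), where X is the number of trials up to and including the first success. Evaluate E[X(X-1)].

E[X(X-1)] = E[X² - X] = E[X²] - E[X]
E[X] = 8
E[X²] = Var(X) + (E[X])² = 56 + (8)² = 120
E[X(X-1)] = 120 - 8 = 112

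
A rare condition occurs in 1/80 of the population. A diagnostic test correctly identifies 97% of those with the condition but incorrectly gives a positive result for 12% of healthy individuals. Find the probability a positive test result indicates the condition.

Let D = the rare event, + = positive/flagged.
P(D) = 1/80
P(+|D) = 97/100
P(+|D') = 12/100 = 3/25
P(+) = P(+|D)P(D) + P(+|D')P(D')
     = \frac{97}{100} × \frac{1}{80} + \frac{3}{25} × \frac{79}{80}
     = \frac{209}{1600}
P(D|+) = P(+|D)P(D)/P(+) = \frac{97}{1045}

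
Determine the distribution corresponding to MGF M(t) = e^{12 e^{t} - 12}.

The MGF M(t) = e^{12 e^{t} - 12} is the standard form for the Poisson distribution.
Comparing with the known MGF formula identifies: Poisson(λ=12)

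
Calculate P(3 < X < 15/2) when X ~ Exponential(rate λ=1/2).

P(3 < X < 15/2) = ∫_{3}^{15/2} f(x) dx
where f(x) = \frac{e^{- \frac{x}{2}}}{2}
= - \frac{1}{e^{\frac{15}{4}}} + e^{- \frac{3}{2}}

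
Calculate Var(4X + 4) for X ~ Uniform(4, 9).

For X ~ Uniform(4, 9):
Var(X) = \frac{25}{12}
Var(4X + 4) = (4)² × Var(X) = 16 × \frac{25}{12} = \frac{100}{3}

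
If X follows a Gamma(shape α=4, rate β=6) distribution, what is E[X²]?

Using the identity E[X²] = Var(X) + (E[X])²:
E[X] = \frac{2}{3}
Var(X) = \frac{1}{9}
E[X²] = \frac{1}{9} + (\frac{2}{3})²
= \frac{5}{9}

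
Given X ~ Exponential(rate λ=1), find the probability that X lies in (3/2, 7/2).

P(3/2 < X < 7/2) = ∫_{3/2}^{7/2} f(x) dx
where f(x) = e^{- x}
= - \frac{1 - e^{2}}{e^{\frac{7}{2}}}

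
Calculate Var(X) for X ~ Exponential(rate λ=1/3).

For X ~ Exponential(rate λ=1/3):
Var(X) = 9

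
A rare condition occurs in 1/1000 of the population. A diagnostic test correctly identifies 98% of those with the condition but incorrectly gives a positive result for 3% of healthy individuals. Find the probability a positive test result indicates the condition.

Let D = the rare event, + = positive/flagged.
P(D) = 1/1000
P(+|D) = 98/100 = 49/50
P(+|D') = 3/100
P(+) = P(+|D)P(D) + P(+|D')P(D')
     = \frac{49}{50} × \frac{1}{1000} + \frac{3}{100} × \frac{999}{1000}
     = \frac{619}{20000}
P(D|+) = P(+|D)P(D)/P(+) = \frac{98}{3095}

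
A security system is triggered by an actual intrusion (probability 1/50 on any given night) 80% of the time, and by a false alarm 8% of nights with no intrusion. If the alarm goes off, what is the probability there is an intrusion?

Let D = the rare event, + = positive/flagged.
P(D) = 1/50
P(+|D) = 80/100 = 4/5
P(+|D') = 8/100 = 2/25
P(+) = P(+|D)P(D) + P(+|D')P(D')
     = \frac{4}{5} × \frac{1}{50} + \frac{2}{25} × \frac{49}{50}
     = \frac{59}{625}
P(D|+) = P(+|D)P(D)/P(+) = \frac{10}{59}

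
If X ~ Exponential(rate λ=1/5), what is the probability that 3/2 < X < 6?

P(3/2 < X < 6) = ∫_{3/2}^{6} f(x) dx
where f(x) = \frac{e^{- \frac{x}{5}}}{5}
= - \frac{1}{e^{\frac{6}{5}}} + e^{- \frac{3}{10}}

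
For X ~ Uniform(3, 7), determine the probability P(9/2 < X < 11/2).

P(9/2 < X < 11/2) = ∫_{9/2}^{11/2} f(x) dx
where f(x) = \frac{1}{4}
= \frac{1}{4}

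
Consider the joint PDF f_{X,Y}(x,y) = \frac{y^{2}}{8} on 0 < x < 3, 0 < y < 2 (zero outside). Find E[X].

f_X(x) = ∫_0^2 \frac{y^{2}}{8} dy = \frac{1}{3}
E[X] = ∫_0^3 x × (\frac{1}{3}) dx = \frac{3}{2}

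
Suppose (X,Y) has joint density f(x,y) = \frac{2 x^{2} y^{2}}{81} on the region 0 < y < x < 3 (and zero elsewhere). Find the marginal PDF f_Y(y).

f_Y(y) = ∫_y^3 \frac{2 x^{2} y^{2}}{81} dx = \frac{2 y^{2} \left(27 - y^{3}\right)}{243}
for 0 < y < 3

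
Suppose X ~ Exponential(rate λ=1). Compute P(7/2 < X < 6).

P(7/2 < X < 6) = ∫_{7/2}^{6} f(x) dx
where f(x) = e^{- x}
= - \frac{1}{e^{6}} + e^{- \frac{7}{2}}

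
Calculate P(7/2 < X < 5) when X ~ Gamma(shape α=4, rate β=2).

P(7/2 < X < 5) = ∫_{7/2}^{5} f(x) dx
where f(x) = \frac{8 x^{3} e^{- 2 x}}{3}
= \frac{-683 + 269 e^{3}}{3 e^{10}}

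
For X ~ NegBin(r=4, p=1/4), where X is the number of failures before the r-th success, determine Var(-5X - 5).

For X ~ NegBin(r=4, p=1/4), where X is the number of failures before the r-th success:
Var(X) = 48
Var(-5X - 5) = (-5)² × Var(X) = 25 × 48 = 1200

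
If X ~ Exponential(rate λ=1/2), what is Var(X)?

For X ~ Exponential(rate λ=1/2):
Var(X) = 4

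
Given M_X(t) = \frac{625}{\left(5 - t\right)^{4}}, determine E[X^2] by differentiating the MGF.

To find E[X^2], compute M^(2)(0):
M^(1)(t) = \frac{2500}{\left(5 - t\right)^{5}}
M^(2)(t) = \frac{12500}{\left(5 - t\right)^{6}}
M^(2)(0) = \frac{4}{5}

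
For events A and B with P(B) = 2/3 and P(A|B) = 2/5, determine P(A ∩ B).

By definition, P(A|B) = P(A ∩ B) / P(B)
So P(A ∩ B) = P(A|B) × P(B)
= 2/5 × 2/3
= 4/15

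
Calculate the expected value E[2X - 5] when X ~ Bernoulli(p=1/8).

For X ~ Bernoulli(p=1/8):
E[X] = \frac{1}{8}
E[2X - 5] = 2 × E[X] - 5 = - \frac{19}{4}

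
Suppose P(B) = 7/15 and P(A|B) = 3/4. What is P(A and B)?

By definition, P(A|B) = P(A ∩ B) / P(B)
So P(A ∩ B) = P(A|B) × P(B)
= 3/4 × 7/15
= 7/20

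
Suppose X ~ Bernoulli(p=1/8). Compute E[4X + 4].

For X ~ Bernoulli(p=1/8):
E[X] = \frac{1}{8}
E[4X + 4] = 4 × E[X] + 4 = \frac{9}{2}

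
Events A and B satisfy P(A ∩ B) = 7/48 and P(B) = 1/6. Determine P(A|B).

P(A|B) = P(A ∩ B) / P(B)
= (7/48) / (1/6)
= 7/8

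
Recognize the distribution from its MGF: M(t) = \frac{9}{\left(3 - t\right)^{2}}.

The MGF M(t) = \frac{9}{\left(3 - t\right)^{2}} is the standard form for the Gamma distribution.
Comparing with the known MGF formula identifies: Gamma(shape α=2, rate β=3)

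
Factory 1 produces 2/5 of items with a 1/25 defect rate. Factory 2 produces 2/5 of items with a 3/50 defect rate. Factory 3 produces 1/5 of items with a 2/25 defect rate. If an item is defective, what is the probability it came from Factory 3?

Using Bayes' theorem:
P(F1) = 2/5, P(D|F1) = 1/25
P(F2) = 2/5, P(D|F2) = 3/50
P(F3) = 1/5, P(D|F3) = 2/25
P(D) = P(D|F1)P(F1) + P(D|F2)P(F2) + P(D|F3)P(F3)
     = \frac{7}{125}
P(F3|D) = P(D|F3)P(F3) / P(D)
= \frac{2}{7}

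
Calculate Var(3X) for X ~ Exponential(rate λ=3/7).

For X ~ Exponential(rate λ=3/7):
Var(X) = \frac{49}{9}
Var(3X) = (3)² × Var(X) = 9 × \frac{49}{9} = 49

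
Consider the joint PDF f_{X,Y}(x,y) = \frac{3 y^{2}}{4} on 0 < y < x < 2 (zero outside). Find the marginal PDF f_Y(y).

f_Y(y) = ∫_y^2 \frac{3 y^{2}}{4} dx = \frac{3 y^{2} \left(2 - y\right)}{4}
for 0 < y < 2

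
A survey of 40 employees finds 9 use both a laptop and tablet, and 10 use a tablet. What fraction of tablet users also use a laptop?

P(A ∩ B) = 9/40
P(B) = 10/40 = 1/4
P(A|B) = P(A ∩ B) / P(B) = (9/40) / (1/4) = 9/10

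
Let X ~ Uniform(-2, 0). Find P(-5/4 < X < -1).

P(-5/4 < X < -1) = ∫_{-5/4}^{-1} f(x) dx
where f(x) = \frac{1}{2}
= \frac{1}{8}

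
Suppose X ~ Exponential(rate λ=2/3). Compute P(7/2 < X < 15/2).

P(7/2 < X < 15/2) = ∫_{7/2}^{15/2} f(x) dx
where f(x) = \frac{2 e^{- \frac{2 x}{3}}}{3}
= - \frac{1}{e^{5}} + e^{- \frac{7}{3}}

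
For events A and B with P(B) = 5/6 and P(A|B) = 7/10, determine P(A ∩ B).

By definition, P(A|B) = P(A ∩ B) / P(B)
So P(A ∩ B) = P(A|B) × P(B)
= 7/10 × 5/6
= 7/12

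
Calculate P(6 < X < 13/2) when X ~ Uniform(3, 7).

P(6 < X < 13/2) = ∫_{6}^{13/2} f(x) dx
where f(x) = \frac{1}{4}
= \frac{1}{8}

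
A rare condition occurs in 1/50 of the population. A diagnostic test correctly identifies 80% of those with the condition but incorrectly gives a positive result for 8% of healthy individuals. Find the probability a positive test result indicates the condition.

Let D = the rare event, + = positive/flagged.
P(D) = 1/50
P(+|D) = 80/100 = 4/5
P(+|D') = 8/100 = 2/25
P(+) = P(+|D)P(D) + P(+|D')P(D')
     = \frac{4}{5} × \frac{1}{50} + \frac{2}{25} × \frac{49}{50}
     = \frac{59}{625}
P(D|+) = P(+|D)P(D)/P(+) = \frac{10}{59}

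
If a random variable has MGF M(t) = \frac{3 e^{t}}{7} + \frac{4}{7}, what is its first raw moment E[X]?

To find E[X], compute M^(1)(0):
M^(1)(t) = \frac{3 e^{t}}{7}
M^(1)(0) = \frac{3}{7}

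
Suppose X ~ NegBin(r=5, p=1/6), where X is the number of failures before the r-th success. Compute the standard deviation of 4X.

For X ~ NegBin(r=5, p=1/6), where X is the number of failures before the r-th success:
Var(X) = 150
SD(X) = √(Var(X)) = √(150) = 5 \sqrt{6}
SD(4X) = |4| × SD(X) = 4 × 5 \sqrt{6} = 20 \sqrt{6}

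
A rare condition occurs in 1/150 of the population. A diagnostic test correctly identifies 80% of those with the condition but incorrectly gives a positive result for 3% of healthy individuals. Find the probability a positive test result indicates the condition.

Let D = the rare event, + = positive/flagged.
P(D) = 1/150
P(+|D) = 80/100 = 4/5
P(+|D') = 3/100
P(+) = P(+|D)P(D) + P(+|D')P(D')
     = \frac{4}{5} × \frac{1}{150} + \frac{3}{100} × \frac{149}{150}
     = \frac{527}{15000}
P(D|+) = P(+|D)P(D)/P(+) = \frac{80}{527}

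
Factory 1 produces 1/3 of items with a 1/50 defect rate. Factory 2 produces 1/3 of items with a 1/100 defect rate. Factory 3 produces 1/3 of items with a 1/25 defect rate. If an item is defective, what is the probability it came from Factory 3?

Using Bayes' theorem:
P(F1) = 1/3, P(D|F1) = 1/50
P(F2) = 1/3, P(D|F2) = 1/100
P(F3) = 1/3, P(D|F3) = 1/25
P(D) = P(D|F1)P(F1) + P(D|F2)P(F2) + P(D|F3)P(F3)
     = \frac{7}{300}
P(F3|D) = P(D|F3)P(F3) / P(D)
= \frac{4}{7}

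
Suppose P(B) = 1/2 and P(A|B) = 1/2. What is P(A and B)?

By definition, P(A|B) = P(A ∩ B) / P(B)
So P(A ∩ B) = P(A|B) × P(B)
= 1/2 × 1/2
= 1/4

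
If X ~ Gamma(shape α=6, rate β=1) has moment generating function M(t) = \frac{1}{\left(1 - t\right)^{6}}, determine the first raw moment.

To find E[X], compute M^(1)(0):
M^(1)(t) = \frac{6}{\left(1 - t\right)^{7}}
M^(1)(0) = 6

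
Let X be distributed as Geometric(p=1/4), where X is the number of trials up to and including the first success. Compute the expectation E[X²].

Using the identity E[X²] = Var(X) + (E[X])²:
E[X] = 4
Var(X) = 12
E[X²] = 12 + (4)²
= 28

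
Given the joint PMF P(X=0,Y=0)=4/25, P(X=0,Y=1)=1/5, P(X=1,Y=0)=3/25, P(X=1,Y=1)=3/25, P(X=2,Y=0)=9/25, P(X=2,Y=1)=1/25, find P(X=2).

P(X=2) = P(X=2,Y=0) + P(X=2,Y=1)
= 9/25 + 1/25
= 2/5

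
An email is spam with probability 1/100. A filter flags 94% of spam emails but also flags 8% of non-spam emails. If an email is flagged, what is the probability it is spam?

Let D = the rare event, + = positive/flagged.
P(D) = 1/100
P(+|D) = 94/100 = 47/50
P(+|D') = 8/100 = 2/25
P(+) = P(+|D)P(D) + P(+|D')P(D')
     = \frac{47}{50} × \frac{1}{100} + \frac{2}{25} × \frac{99}{100}
     = \frac{443}{5000}
P(D|+) = P(+|D)P(D)/P(+) = \frac{47}{443}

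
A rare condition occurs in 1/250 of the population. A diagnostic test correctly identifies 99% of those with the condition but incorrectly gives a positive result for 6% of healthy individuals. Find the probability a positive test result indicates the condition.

Let D = the rare event, + = positive/flagged.
P(D) = 1/250
P(+|D) = 99/100
P(+|D') = 6/100 = 3/50
P(+) = P(+|D)P(D) + P(+|D')P(D')
     = \frac{99}{100} × \frac{1}{250} + \frac{3}{50} × \frac{249}{250}
     = \frac{1593}{25000}
P(D|+) = P(+|D)P(D)/P(+) = \frac{11}{177}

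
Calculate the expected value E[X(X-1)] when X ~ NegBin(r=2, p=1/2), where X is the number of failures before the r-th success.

E[X(X-1)] = E[X² - X] = E[X²] - E[X]
E[X] = 2
E[X²] = Var(X) + (E[X])² = 4 + (2)² = 8
E[X(X-1)] = 8 - 2 = 6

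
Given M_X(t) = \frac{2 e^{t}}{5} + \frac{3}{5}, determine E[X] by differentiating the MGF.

To find E[X], compute M^(1)(0):
M^(1)(t) = \frac{2 e^{t}}{5}
M^(1)(0) = \frac{2}{5}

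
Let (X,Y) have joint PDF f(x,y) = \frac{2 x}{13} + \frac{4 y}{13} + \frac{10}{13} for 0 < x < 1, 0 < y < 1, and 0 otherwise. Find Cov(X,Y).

E[XY] = ∫∫ xy × f(x,y) dx dy = \frac{7}{26}
E[X] = \frac{20}{39}
E[Y] = \frac{41}{78}
Cov(X,Y) = E[XY] - E[X]E[Y] = - \frac{1}{3042}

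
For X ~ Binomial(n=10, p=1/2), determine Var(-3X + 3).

For X ~ Binomial(n=10, p=1/2):
Var(X) = \frac{5}{2}
Var(-3X + 3) = (-3)² × Var(X) = 9 × \frac{5}{2} = \frac{45}{2}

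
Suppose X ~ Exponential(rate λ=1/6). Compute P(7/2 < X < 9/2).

P(7/2 < X < 9/2) = ∫_{7/2}^{9/2} f(x) dx
where f(x) = \frac{e^{- \frac{x}{6}}}{6}
= - \frac{1}{e^{\frac{3}{4}}} + e^{- \frac{7}{12}}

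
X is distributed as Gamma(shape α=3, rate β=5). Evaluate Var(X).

For X ~ Gamma(shape α=3, rate β=5):
Var(X) = \frac{3}{25}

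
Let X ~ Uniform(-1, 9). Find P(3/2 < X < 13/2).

P(3/2 < X < 13/2) = ∫_{3/2}^{13/2} f(x) dx
where f(x) = \frac{1}{10}
= \frac{1}{2}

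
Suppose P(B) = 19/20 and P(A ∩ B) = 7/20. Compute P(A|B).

P(A|B) = P(A ∩ B) / P(B)
= (7/20) / (19/20)
= 7/19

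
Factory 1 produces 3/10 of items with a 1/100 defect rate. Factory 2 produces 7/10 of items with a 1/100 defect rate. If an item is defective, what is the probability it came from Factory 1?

Using Bayes' theorem:
P(F1) = 3/10, P(D|F1) = 1/100
P(F2) = 7/10, P(D|F2) = 1/100
P(D) = P(D|F1)P(F1) + P(D|F2)P(F2)
     = \frac{1}{100}
P(F1|D) = P(D|F1)P(F1) / P(D)
= \frac{3}{10}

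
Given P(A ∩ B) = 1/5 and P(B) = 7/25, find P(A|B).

P(A|B) = P(A ∩ B) / P(B)
= (1/5) / (7/25)
= 5/7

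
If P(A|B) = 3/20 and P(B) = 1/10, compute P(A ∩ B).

By definition, P(A|B) = P(A ∩ B) / P(B)
So P(A ∩ B) = P(A|B) × P(B)
= 3/20 × 1/10
= 3/200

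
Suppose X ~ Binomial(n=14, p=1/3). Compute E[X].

For X ~ Binomial(n=14, p=1/3), the expected value is:
E[X] = \frac{14}{3}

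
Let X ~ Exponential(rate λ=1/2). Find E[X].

For X ~ Exponential(rate λ=1/2), the expected value is:
E[X] = 2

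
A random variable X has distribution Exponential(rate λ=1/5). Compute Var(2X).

For X ~ Exponential(rate λ=1/5):
Var(X) = 25
Var(2X) = (2)² × Var(X) = 4 × 25 = 100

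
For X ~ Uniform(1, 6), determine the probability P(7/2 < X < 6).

P(7/2 < X < 6) = ∫_{7/2}^{6} f(x) dx
where f(x) = \frac{1}{5}
= \frac{1}{2}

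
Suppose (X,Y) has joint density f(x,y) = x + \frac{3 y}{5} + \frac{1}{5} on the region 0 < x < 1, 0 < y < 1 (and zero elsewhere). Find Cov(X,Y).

E[XY] = ∫∫ xy × f(x,y) dx dy = \frac{19}{60}
E[X] = \frac{7}{12}
E[Y] = \frac{11}{20}
Cov(X,Y) = E[XY] - E[X]E[Y] = - \frac{1}{240}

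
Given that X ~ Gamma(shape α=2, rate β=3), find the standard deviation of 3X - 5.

For X ~ Gamma(shape α=2, rate β=3):
Var(X) = \frac{2}{9}
SD(X) = √(Var(X)) = √(\frac{2}{9}) = \frac{\sqrt{2}}{3}
SD(3X - 5) = |3| × SD(X) = 3 × \frac{\sqrt{2}}{3} = \sqrt{2}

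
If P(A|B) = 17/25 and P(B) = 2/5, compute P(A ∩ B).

By definition, P(A|B) = P(A ∩ B) / P(B)
So P(A ∩ B) = P(A|B) × P(B)
= 17/25 × 2/5
= 34/125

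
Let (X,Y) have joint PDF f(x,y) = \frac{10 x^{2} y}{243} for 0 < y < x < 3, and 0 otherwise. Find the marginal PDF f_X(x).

f_X(x) = ∫_0^x \frac{10 x^{2} y}{243} dy = \frac{5 x^{4}}{243}
for 0 < x < 3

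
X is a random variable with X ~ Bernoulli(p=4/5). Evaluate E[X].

For X ~ Bernoulli(p=4/5), the expected value is:
E[X] = \frac{4}{5}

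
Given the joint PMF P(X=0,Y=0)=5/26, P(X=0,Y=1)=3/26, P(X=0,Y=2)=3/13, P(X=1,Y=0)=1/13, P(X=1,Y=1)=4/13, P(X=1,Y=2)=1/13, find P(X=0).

P(X=0) = P(X=0,Y=0) + P(X=0,Y=1) + P(X=0,Y=2)
= 5/26 + 3/26 + 3/13
= 7/13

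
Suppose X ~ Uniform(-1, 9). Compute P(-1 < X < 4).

P(-1 < X < 4) = ∫_{-1}^{4} f(x) dx
where f(x) = \frac{1}{10}
= \frac{1}{2}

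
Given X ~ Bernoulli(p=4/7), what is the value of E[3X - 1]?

For X ~ Bernoulli(p=4/7):
E[X] = \frac{4}{7}
E[3X - 1] = 3 × E[X] - 1 = \frac{5}{7}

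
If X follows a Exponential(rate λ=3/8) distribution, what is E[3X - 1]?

For X ~ Exponential(rate λ=3/8):
E[X] = \frac{8}{3}
E[3X - 1] = 3 × E[X] - 1 = 7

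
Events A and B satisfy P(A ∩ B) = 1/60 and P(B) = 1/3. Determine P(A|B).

P(A|B) = P(A ∩ B) / P(B)
= (1/60) / (1/3)
= 1/20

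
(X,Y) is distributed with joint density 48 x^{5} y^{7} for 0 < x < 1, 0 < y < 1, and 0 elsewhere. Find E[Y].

E[Y] = ∫_0^1 ∫_0^1 y × f(x,y) dx dy
= \frac{8}{9}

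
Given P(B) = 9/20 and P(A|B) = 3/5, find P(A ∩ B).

By definition, P(A|B) = P(A ∩ B) / P(B)
So P(A ∩ B) = P(A|B) × P(B)
= 3/5 × 9/20
= 27/100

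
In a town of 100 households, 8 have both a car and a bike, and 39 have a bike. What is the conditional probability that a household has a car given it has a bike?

P(A ∩ B) = 8/100 = 2/25
P(B) = 39/100
P(A|B) = P(A ∩ B) / P(B) = (2/25) / (39/100) = 8/39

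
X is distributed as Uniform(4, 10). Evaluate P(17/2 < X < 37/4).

P(17/2 < X < 37/4) = ∫_{17/2}^{37/4} f(x) dx
where f(x) = \frac{1}{6}
= \frac{1}{8}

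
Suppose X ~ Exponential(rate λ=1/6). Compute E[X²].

Using the identity E[X²] = Var(X) + (E[X])²:
E[X] = 6
Var(X) = 36
E[X²] = 36 + (6)²
= 72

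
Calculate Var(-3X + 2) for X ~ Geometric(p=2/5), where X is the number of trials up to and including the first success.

For X ~ Geometric(p=2/5), where X is the number of trials up to and including the first success:
Var(X) = \frac{15}{4}
Var(-3X + 2) = (-3)² × Var(X) = 9 × \frac{15}{4} = \frac{135}{4}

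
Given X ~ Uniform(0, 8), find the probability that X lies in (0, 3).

P(0 < X < 3) = ∫_{0}^{3} f(x) dx
where f(x) = \frac{1}{8}
= \frac{3}{8}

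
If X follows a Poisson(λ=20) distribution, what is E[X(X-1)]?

E[X(X-1)] = E[X² - X] = E[X²] - E[X]
E[X] = 20
E[X²] = Var(X) + (E[X])² = 20 + (20)² = 420
E[X(X-1)] = 420 - 20 = 400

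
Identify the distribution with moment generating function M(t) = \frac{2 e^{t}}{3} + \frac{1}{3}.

The MGF M(t) = \frac{2 e^{t}}{3} + \frac{1}{3} is the standard form for the Bernoulli distribution.
Comparing with the known MGF formula identifies: Bernoulli(p=2/3)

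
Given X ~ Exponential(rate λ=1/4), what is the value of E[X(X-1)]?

E[X(X-1)] = E[X² - X] = E[X²] - E[X]
E[X] = 4
E[X²] = Var(X) + (E[X])² = 16 + (4)² = 32
E[X(X-1)] = 32 - 4 = 28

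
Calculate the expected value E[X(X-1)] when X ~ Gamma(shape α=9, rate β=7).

E[X(X-1)] = E[X² - X] = E[X²] - E[X]
E[X] = \frac{9}{7}
E[X²] = Var(X) + (E[X])² = \frac{9}{49} + (\frac{9}{7})² = \frac{90}{49}
E[X(X-1)] = \frac{90}{49} - \frac{9}{7} = \frac{27}{49}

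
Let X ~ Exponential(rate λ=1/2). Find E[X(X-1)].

E[X(X-1)] = E[X² - X] = E[X²] - E[X]
E[X] = 2
E[X²] = Var(X) + (E[X])² = 4 + (2)² = 8
E[X(X-1)] = 8 - 2 = 6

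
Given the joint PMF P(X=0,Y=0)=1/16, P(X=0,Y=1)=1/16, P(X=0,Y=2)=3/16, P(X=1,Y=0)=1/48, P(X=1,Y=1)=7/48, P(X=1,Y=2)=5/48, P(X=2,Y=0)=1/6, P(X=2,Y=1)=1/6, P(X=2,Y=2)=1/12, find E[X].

First find marginal of X:
P(X=0) = 5/16
P(X=1) = 13/48
P(X=2) = 5/12
E[X] = 0 × 5/16 + 1 × 13/48 + 2 × 5/12 = 53/48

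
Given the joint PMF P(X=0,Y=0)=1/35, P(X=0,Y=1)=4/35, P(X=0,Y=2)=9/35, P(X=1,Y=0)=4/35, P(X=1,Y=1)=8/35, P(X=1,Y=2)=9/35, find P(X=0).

P(X=0) = P(X=0,Y=0) + P(X=0,Y=1) + P(X=0,Y=2)
= 1/35 + 4/35 + 9/35
= 2/5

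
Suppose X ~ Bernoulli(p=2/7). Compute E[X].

For X ~ Bernoulli(p=2/7), the expected value is:
E[X] = \frac{2}{7}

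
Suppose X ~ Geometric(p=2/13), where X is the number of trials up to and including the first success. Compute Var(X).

For X ~ Geometric(p=2/13), where X is the number of trials up to and including the first success:
Var(X) = \frac{143}{4}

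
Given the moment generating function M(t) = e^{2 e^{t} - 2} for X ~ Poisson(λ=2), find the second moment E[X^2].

To find E[X^2], compute M^(2)(0):
M^(1)(t) = 2 e^{t} e^{2 e^{t} - 2}
M^(2)(t) = 4 e^{2 t} e^{2 e^{t} - 2} + 2 e^{t} e^{2 e^{t} - 2}
M^(2)(0) = 6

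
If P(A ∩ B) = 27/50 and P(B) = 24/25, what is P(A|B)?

P(A|B) = P(A ∩ B) / P(B)
= (27/50) / (24/25)
= 9/16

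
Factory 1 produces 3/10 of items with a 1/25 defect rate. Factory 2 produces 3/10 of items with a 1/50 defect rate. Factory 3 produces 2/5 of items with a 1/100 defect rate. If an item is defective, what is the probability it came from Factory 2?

Using Bayes' theorem:
P(F1) = 3/10, P(D|F1) = 1/25
P(F2) = 3/10, P(D|F2) = 1/50
P(F3) = 2/5, P(D|F3) = 1/100
P(D) = P(D|F1)P(F1) + P(D|F2)P(F2) + P(D|F3)P(F3)
     = \frac{11}{500}
P(F2|D) = P(D|F2)P(F2) / P(D)
= \frac{3}{11}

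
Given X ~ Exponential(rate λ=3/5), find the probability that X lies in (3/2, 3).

P(3/2 < X < 3) = ∫_{3/2}^{3} f(x) dx
where f(x) = \frac{3 e^{- \frac{3 x}{5}}}{5}
= - \frac{1}{e^{\frac{9}{5}}} + e^{- \frac{9}{10}}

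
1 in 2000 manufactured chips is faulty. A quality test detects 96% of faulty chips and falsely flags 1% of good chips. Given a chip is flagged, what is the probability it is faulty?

Let D = the rare event, + = positive/flagged.
P(D) = 1/2000
P(+|D) = 96/100 = 24/25
P(+|D') = 1/100
P(+) = P(+|D)P(D) + P(+|D')P(D')
     = \frac{24}{25} × \frac{1}{2000} + \frac{1}{100} × \frac{1999}{2000}
     = \frac{419}{40000}
P(D|+) = P(+|D)P(D)/P(+) = \frac{96}{2095}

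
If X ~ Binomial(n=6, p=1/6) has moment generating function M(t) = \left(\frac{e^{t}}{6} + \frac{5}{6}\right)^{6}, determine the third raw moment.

To find E[X^3], compute M^(3)(0):
M^(1)(t) = \left(\frac{e^{t}}{6} + \frac{5}{6}\right)^{5} e^{t}
M^(2)(t) = \left(\frac{e^{t}}{6} + \frac{5}{6}\right)^{5} e^{t} + \frac{5 \left(\frac{e^{t}}{6} + \frac{5}{6}\right)^{4} e^{2 t}}{6}
M^(3)(t) = \left(\frac{e^{t}}{6} + \frac{5}{6}\right)^{5} e^{t} + \frac{5 \left(\frac{e^{t}}{6} + \frac{5}{6}\right)^{4} e^{2 t}}{2} + \frac{5 \left(\frac{e^{t}}{6} + \frac{5}{6}\right)^{3} e^{3 t}}{9}
M^(3)(0) = \frac{73}{18}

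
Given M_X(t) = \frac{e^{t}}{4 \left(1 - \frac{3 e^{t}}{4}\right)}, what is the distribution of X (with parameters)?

The MGF M(t) = \frac{e^{t}}{4 \left(1 - \frac{3 e^{t}}{4}\right)} is the standard form for the Geometric distribution.
Comparing with the known MGF formula identifies: Geometric(p=1/4), X = trial number of first success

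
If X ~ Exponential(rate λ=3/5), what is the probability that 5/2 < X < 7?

P(5/2 < X < 7) = ∫_{5/2}^{7} f(x) dx
where f(x) = \frac{3 e^{- \frac{3 x}{5}}}{5}
= - \frac{1}{e^{\frac{21}{5}}} + e^{- \frac{3}{2}}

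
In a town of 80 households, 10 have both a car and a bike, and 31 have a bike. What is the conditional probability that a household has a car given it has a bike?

P(A ∩ B) = 10/80 = 1/8
P(B) = 31/80
P(A|B) = P(A ∩ B) / P(B) = (1/8) / (31/80) = 10/31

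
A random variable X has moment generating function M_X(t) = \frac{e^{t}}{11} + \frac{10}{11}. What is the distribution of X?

The MGF M(t) = \frac{e^{t}}{11} + \frac{10}{11} is the standard form for the Bernoulli distribution.
Comparing with the known MGF formula identifies: Bernoulli(p=1/11)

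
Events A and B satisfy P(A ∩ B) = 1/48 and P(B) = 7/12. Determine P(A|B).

P(A|B) = P(A ∩ B) / P(B)
= (1/48) / (7/12)
= 1/28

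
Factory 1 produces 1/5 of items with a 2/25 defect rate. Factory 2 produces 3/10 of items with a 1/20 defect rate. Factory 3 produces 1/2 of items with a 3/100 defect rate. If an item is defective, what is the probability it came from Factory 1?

Using Bayes' theorem:
P(F1) = 1/5, P(D|F1) = 2/25
P(F2) = 3/10, P(D|F2) = 1/20
P(F3) = 1/2, P(D|F3) = 3/100
P(D) = P(D|F1)P(F1) + P(D|F2)P(F2) + P(D|F3)P(F3)
     = \frac{23}{500}
P(F1|D) = P(D|F1)P(F1) / P(D)
= \frac{8}{23}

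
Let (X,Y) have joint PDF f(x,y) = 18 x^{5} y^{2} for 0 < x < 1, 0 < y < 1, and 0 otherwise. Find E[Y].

E[Y] = ∫_0^1 ∫_0^1 y × f(x,y) dx dy
= \frac{3}{4}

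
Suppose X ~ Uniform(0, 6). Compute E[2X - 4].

For X ~ Uniform(0, 6):
E[X] = 3
E[2X - 4] = 2 × E[X] - 4 = 2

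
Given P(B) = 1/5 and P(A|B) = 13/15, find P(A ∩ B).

By definition, P(A|B) = P(A ∩ B) / P(B)
So P(A ∩ B) = P(A|B) × P(B)
= 13/15 × 1/5
= 13/75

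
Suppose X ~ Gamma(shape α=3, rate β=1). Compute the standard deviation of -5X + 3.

For X ~ Gamma(shape α=3, rate β=1):
Var(X) = 3
SD(X) = √(Var(X)) = √(3) = \sqrt{3}
SD(-5X + 3) = |-5| × SD(X) = 5 × \sqrt{3} = 5 \sqrt{3}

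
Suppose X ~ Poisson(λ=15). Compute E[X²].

Using the identity E[X²] = Var(X) + (E[X])²:
E[X] = 15
Var(X) = 15
E[X²] = 15 + (15)²
= 240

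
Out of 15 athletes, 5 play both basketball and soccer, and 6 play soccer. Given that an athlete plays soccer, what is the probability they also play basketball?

P(A ∩ B) = 5/15 = 1/3
P(B) = 6/15 = 2/5
P(A|B) = P(A ∩ B) / P(B) = (1/3) / (2/5) = 5/6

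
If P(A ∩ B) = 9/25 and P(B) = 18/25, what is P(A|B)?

P(A|B) = P(A ∩ B) / P(B)
= (9/25) / (18/25)
= 1/2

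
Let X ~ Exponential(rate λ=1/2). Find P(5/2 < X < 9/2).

P(5/2 < X < 9/2) = ∫_{5/2}^{9/2} f(x) dx
where f(x) = \frac{e^{- \frac{x}{2}}}{2}
= - \frac{1 - e}{e^{\frac{9}{4}}}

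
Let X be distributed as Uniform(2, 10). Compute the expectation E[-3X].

For X ~ Uniform(2, 10):
E[X] = 6
E[-3X] = -3 × E[X] + 0 = -18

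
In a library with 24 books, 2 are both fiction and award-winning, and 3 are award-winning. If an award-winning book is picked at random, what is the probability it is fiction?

P(A ∩ B) = 2/24 = 1/12
P(B) = 3/24 = 1/8
P(A|B) = P(A ∩ B) / P(B) = (1/12) / (1/8) = 2/3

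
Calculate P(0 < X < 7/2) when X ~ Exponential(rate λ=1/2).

P(0 < X < 7/2) = ∫_{0}^{7/2} f(x) dx
where f(x) = \frac{e^{- \frac{x}{2}}}{2}
= 1 - e^{- \frac{7}{4}}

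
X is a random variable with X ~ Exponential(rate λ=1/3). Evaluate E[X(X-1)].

E[X(X-1)] = E[X² - X] = E[X²] - E[X]
E[X] = 3
E[X²] = Var(X) + (E[X])² = 9 + (3)² = 18
E[X(X-1)] = 18 - 3 = 15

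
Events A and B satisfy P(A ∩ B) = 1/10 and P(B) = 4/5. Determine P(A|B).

P(A|B) = P(A ∩ B) / P(B)
= (1/10) / (4/5)
= 1/8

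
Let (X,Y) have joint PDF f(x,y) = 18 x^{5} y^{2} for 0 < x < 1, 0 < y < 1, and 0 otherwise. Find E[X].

E[X] = ∫_0^1 ∫_0^1 x × f(x,y) dy dx
= ∫_0^1 ∫_0^1 x × (18 x^{5} y^{2}) dy dx
= \frac{6}{7}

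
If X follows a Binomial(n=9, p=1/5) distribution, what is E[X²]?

Using the identity E[X²] = Var(X) + (E[X])²:
E[X] = \frac{9}{5}
Var(X) = \frac{36}{25}
E[X²] = \frac{36}{25} + (\frac{9}{5})²
= \frac{117}{25}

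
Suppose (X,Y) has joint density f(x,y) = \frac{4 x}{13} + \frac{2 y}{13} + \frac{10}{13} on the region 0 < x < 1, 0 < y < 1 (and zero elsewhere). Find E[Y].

E[Y] = ∫_0^1 ∫_0^1 y × f(x,y) dx dy
= \frac{20}{39}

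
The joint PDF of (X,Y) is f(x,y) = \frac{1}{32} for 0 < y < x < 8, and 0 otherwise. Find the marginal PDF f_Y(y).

f_Y(y) = ∫_y^8 \frac{1}{32} dx = \frac{1}{4} - \frac{y}{32}
for 0 < y < 8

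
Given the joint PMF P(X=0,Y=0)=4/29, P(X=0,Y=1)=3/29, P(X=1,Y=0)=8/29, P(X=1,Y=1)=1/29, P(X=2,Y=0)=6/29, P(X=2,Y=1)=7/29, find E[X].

First find marginal of X:
P(X=0) = 7/29
P(X=1) = 9/29
P(X=2) = 13/29
E[X] = 0 × 7/29 + 1 × 9/29 + 2 × 13/29 = 35/29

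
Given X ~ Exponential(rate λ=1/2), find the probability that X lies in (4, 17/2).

P(4 < X < 17/2) = ∫_{4}^{17/2} f(x) dx
where f(x) = \frac{e^{- \frac{x}{2}}}{2}
= - \frac{1}{e^{\frac{17}{4}}} + e^{-2}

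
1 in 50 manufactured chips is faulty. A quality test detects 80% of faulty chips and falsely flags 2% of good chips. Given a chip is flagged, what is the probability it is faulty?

Let D = the rare event, + = positive/flagged.
P(D) = 1/50
P(+|D) = 80/100 = 4/5
P(+|D') = 2/100 = 1/50
P(+) = P(+|D)P(D) + P(+|D')P(D')
     = \frac{4}{5} × \frac{1}{50} + \frac{1}{50} × \frac{49}{50}
     = \frac{89}{2500}
P(D|+) = P(+|D)P(D)/P(+) = \frac{40}{89}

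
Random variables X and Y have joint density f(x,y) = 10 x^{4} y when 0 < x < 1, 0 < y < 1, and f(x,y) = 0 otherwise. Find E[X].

E[X] = ∫_0^1 ∫_0^1 x × f(x,y) dy dx
= ∫_0^1 ∫_0^1 x × (10 x^{4} y) dy dx
= \frac{5}{6}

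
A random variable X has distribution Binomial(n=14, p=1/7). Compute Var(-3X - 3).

For X ~ Binomial(n=14, p=1/7):
Var(X) = \frac{12}{7}
Var(-3X - 3) = (-3)² × Var(X) = 9 × \frac{12}{7} = \frac{108}{7}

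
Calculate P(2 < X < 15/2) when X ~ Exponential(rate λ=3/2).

P(2 < X < 15/2) = ∫_{2}^{15/2} f(x) dx
where f(x) = \frac{3 e^{- \frac{3 x}{2}}}{2}
= - \frac{1}{e^{\frac{45}{4}}} + e^{-3}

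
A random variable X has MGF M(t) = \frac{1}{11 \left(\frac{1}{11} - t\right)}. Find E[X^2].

To find E[X^2], compute M^(2)(0):
M^(1)(t) = \frac{1}{11 \left(\frac{1}{11} - t\right)^{2}}
M^(2)(t) = \frac{2}{11 \left(\frac{1}{11} - t\right)^{3}}
M^(2)(0) = 242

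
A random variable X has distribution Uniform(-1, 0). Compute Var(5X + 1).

For X ~ Uniform(-1, 0):
Var(X) = \frac{1}{12}
Var(5X + 1) = (5)² × Var(X) = 25 × \frac{1}{12} = \frac{25}{12}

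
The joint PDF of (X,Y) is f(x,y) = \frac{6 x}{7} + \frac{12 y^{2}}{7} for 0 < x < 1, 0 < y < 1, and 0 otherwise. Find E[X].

E[X] = ∫_0^1 ∫_0^1 x × f(x,y) dy dx
= ∫_0^1 ∫_0^1 x × (\frac{6 x}{7} + \frac{12 y^{2}}{7}) dy dx
= \frac{4}{7}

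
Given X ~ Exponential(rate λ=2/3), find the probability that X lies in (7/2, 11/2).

P(7/2 < X < 11/2) = ∫_{7/2}^{11/2} f(x) dx
where f(x) = \frac{2 e^{- \frac{2 x}{3}}}{3}
= - \frac{1 - e^{\frac{4}{3}}}{e^{\frac{11}{3}}}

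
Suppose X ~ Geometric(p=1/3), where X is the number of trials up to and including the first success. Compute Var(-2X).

For X ~ Geometric(p=1/3), where X is the number of trials up to and including the first success:
Var(X) = 6
Var(-2X) = (-2)² × Var(X) = 4 × 6 = 24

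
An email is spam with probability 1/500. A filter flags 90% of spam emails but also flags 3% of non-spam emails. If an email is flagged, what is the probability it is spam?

Let D = the rare event, + = positive/flagged.
P(D) = 1/500
P(+|D) = 90/100 = 9/10
P(+|D') = 3/100
P(+) = P(+|D)P(D) + P(+|D')P(D')
     = \frac{9}{10} × \frac{1}{500} + \frac{3}{100} × \frac{499}{500}
     = \frac{1587}{50000}
P(D|+) = P(+|D)P(D)/P(+) = \frac{30}{529}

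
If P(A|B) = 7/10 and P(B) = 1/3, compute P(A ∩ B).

By definition, P(A|B) = P(A ∩ B) / P(B)
So P(A ∩ B) = P(A|B) × P(B)
= 7/10 × 1/3
= 7/30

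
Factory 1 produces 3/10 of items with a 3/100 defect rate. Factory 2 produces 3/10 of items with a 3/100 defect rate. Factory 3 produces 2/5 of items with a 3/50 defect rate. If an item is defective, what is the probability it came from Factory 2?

Using Bayes' theorem:
P(F1) = 3/10, P(D|F1) = 3/100
P(F2) = 3/10, P(D|F2) = 3/100
P(F3) = 2/5, P(D|F3) = 3/50
P(D) = P(D|F1)P(F1) + P(D|F2)P(F2) + P(D|F3)P(F3)
     = \frac{21}{500}
P(F2|D) = P(D|F2)P(F2) / P(D)
= \frac{3}{14}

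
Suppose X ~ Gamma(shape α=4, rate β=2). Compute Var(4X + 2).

For X ~ Gamma(shape α=4, rate β=2):
Var(X) = 1
Var(4X + 2) = (4)² × Var(X) = 16 × 1 = 16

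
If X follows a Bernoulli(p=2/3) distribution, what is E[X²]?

Using the identity E[X²] = Var(X) + (E[X])²:
E[X] = \frac{2}{3}
Var(X) = \frac{2}{9}
E[X²] = \frac{2}{9} + (\frac{2}{3})²
= \frac{2}{3}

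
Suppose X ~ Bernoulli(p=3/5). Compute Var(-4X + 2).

For X ~ Bernoulli(p=3/5):
Var(X) = \frac{6}{25}
Var(-4X + 2) = (-4)² × Var(X) = 16 × \frac{6}{25} = \frac{96}{25}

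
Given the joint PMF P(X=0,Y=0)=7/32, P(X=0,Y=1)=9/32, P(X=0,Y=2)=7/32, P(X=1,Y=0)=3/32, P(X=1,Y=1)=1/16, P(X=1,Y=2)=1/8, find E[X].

First find marginal of X:
P(X=0) = 23/32
P(X=1) = 9/32
E[X] = 0 × 23/32 + 1 × 9/32 = 9/32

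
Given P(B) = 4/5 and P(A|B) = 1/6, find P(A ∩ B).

By definition, P(A|B) = P(A ∩ B) / P(B)
So P(A ∩ B) = P(A|B) × P(B)
= 1/6 × 4/5
= 2/15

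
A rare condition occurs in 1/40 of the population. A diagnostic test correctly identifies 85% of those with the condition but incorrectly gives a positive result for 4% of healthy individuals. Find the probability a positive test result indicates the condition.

Let D = the rare event, + = positive/flagged.
P(D) = 1/40
P(+|D) = 85/100 = 17/20
P(+|D') = 4/100 = 1/25
P(+) = P(+|D)P(D) + P(+|D')P(D')
     = \frac{17}{20} × \frac{1}{40} + \frac{1}{25} × \frac{39}{40}
     = \frac{241}{4000}
P(D|+) = P(+|D)P(D)/P(+) = \frac{85}{241}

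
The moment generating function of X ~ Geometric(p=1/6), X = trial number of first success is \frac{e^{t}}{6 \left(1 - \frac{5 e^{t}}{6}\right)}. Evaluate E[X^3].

To find E[X^3], compute M^(3)(0):
M^(1)(t) = \frac{e^{t}}{6 \left(1 - \frac{5 e^{t}}{6}\right)} + \frac{5 e^{2 t}}{36 \left(1 - \frac{5 e^{t}}{6}\right)^{2}}
M^(2)(t) = \frac{e^{t}}{6 \left(1 - \frac{5 e^{t}}{6}\right)} + \frac{5 e^{2 t}}{12 \left(1 - \frac{5 e^{t}}{6}\right)^{2}} + \frac{25 e^{3 t}}{108 \left(1 - \frac{5 e^{t}}{6}\right)^{3}}
M^(3)(t) = \frac{e^{t}}{6 \left(1 - \frac{5 e^{t}}{6}\right)} + \frac{35 e^{2 t}}{36 \left(1 - \frac{5 e^{t}}{6}\right)^{2}} + \frac{25 e^{3 t}}{18 \left(1 - \frac{5 e^{t}}{6}\right)^{3}} + \frac{125 e^{4 t}}{216 \left(1 - \frac{5 e^{t}}{6}\right)^{4}}
M^(3)(0) = 1086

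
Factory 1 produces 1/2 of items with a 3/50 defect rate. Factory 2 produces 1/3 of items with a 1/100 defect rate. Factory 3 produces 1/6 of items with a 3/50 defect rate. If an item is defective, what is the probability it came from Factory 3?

Using Bayes' theorem:
P(F1) = 1/2, P(D|F1) = 3/50
P(F2) = 1/3, P(D|F2) = 1/100
P(F3) = 1/6, P(D|F3) = 3/50
P(D) = P(D|F1)P(F1) + P(D|F2)P(F2) + P(D|F3)P(F3)
     = \frac{13}{300}
P(F3|D) = P(D|F3)P(F3) / P(D)
= \frac{3}{13}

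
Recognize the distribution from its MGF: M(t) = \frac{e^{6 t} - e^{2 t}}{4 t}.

The MGF M(t) = \frac{e^{6 t} - e^{2 t}}{4 t} is the standard form for the Uniform distribution.
Comparing with the known MGF formula identifies: Uniform(2, 6)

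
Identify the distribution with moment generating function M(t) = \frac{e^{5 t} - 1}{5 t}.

The MGF M(t) = \frac{e^{5 t} - 1}{5 t} is the standard form for the Uniform distribution.
Comparing with the known MGF formula identifies: Uniform(0, 5)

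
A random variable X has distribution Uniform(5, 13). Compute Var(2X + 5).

For X ~ Uniform(5, 13):
Var(X) = \frac{16}{3}
Var(2X + 5) = (2)² × Var(X) = 4 × \frac{16}{3} = \frac{64}{3}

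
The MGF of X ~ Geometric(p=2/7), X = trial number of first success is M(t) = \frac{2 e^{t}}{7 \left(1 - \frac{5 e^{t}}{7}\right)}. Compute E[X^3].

To find E[X^3], compute M^(3)(0):
M^(1)(t) = \frac{2 e^{t}}{7 \left(1 - \frac{5 e^{t}}{7}\right)} + \frac{10 e^{2 t}}{49 \left(1 - \frac{5 e^{t}}{7}\right)^{2}}
M^(2)(t) = \frac{2 e^{t}}{7 \left(1 - \frac{5 e^{t}}{7}\right)} + \frac{30 e^{2 t}}{49 \left(1 - \frac{5 e^{t}}{7}\right)^{2}} + \frac{100 e^{3 t}}{343 \left(1 - \frac{5 e^{t}}{7}\right)^{3}}
M^(3)(t) = \frac{2 e^{t}}{7 \left(1 - \frac{5 e^{t}}{7}\right)} + \frac{10 e^{2 t}}{7 \left(1 - \frac{5 e^{t}}{7}\right)^{2}} + \frac{600 e^{3 t}}{343 \left(1 - \frac{5 e^{t}}{7}\right)^{3}} + \frac{1500 e^{4 t}}{2401 \left(1 - \frac{5 e^{t}}{7}\right)^{4}}
M^(3)(0) = \frac{749}{4}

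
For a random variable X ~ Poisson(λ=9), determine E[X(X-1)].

E[X(X-1)] = E[X² - X] = E[X²] - E[X]
E[X] = 9
E[X²] = Var(X) + (E[X])² = 9 + (9)² = 90
E[X(X-1)] = 90 - 9 = 81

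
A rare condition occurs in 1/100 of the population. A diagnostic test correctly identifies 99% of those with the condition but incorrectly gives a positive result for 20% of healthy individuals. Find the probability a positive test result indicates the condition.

Let D = the rare event, + = positive/flagged.
P(D) = 1/100
P(+|D) = 99/100
P(+|D') = 20/100 = 1/5
P(+) = P(+|D)P(D) + P(+|D')P(D')
     = \frac{99}{100} × \frac{1}{100} + \frac{1}{5} × \frac{99}{100}
     = \frac{2079}{10000}
P(D|+) = P(+|D)P(D)/P(+) = \frac{1}{21}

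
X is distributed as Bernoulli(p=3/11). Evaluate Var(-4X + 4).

For X ~ Bernoulli(p=3/11):
Var(X) = \frac{24}{121}
Var(-4X + 4) = (-4)² × Var(X) = 16 × \frac{24}{121} = \frac{384}{121}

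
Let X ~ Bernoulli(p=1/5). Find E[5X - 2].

For X ~ Bernoulli(p=1/5):
E[X] = \frac{1}{5}
E[5X - 2] = 5 × E[X] - 2 = -1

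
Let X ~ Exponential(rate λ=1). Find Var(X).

For X ~ Exponential(rate λ=1):
Var(X) = 1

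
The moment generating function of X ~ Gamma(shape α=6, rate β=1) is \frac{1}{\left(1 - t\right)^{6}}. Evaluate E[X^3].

To find E[X^3], compute M^(3)(0):
M^(1)(t) = \frac{6}{\left(1 - t\right)^{7}}
M^(2)(t) = \frac{42}{\left(1 - t\right)^{8}}
M^(3)(t) = \frac{336}{\left(1 - t\right)^{9}}
M^(3)(0) = 336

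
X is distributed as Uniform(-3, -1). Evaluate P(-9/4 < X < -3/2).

P(-9/4 < X < -3/2) = ∫_{-9/4}^{-3/2} f(x) dx
where f(x) = \frac{1}{2}
= \frac{3}{8}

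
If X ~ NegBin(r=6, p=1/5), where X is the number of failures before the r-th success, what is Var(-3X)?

For X ~ NegBin(r=6, p=1/5), where X is the number of failures before the r-th success:
Var(X) = 120
Var(-3X) = (-3)² × Var(X) = 9 × 120 = 1080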